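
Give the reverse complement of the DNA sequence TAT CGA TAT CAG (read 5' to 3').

Reading the sequence 3'→5' and pairing each base (A↔T, G↔C) gives the reverse complement directly.

5'-CTGATATCGATA-3'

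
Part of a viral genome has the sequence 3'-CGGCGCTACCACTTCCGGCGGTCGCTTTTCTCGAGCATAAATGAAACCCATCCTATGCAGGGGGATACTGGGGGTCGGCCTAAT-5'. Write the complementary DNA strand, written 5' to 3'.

5'-GCCGCGATGGTGAAGGCCGCCAGCGAAAAGAGCTCGTATTTACTTTGGGTAGGATACGTCCCCCTATGACCCCCAGCCGGATTA-3'

The strand is given 3'→5', so its complement runs 5'→3' in the same left-to-right order: pair each base A↔T, G↔C.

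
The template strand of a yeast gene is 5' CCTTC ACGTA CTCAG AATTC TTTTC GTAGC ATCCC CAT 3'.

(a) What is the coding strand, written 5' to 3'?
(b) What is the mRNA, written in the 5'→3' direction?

(a) 5'-ATGGGGATGCTACGAAAAGAATTCTGAGTACGTGAAGG-3'
(b) 5'-AUGGGGAUGCUACGAAAAGAAUUCUGAGUACGUGAAGG-3'

(a) The coding strand is the reverse complement of the template: complement GGAAGTGCATGAGTCTTAAGAAAAGCATCGTAGGGGTA, then reverse.
(b) mRNA has the coding-strand sequence with T→U.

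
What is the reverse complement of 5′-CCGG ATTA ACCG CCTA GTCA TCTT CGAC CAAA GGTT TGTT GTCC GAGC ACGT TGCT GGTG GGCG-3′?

Reading the sequence 3'→5' and pairing each base (A↔T, G↔C) gives the reverse complement directly.

5'-CGCCCACCAGCAACGTGCTCGGACAACAAACCTTTGGTCGAAGATGACTAGGCGGTTAATCCGG-3'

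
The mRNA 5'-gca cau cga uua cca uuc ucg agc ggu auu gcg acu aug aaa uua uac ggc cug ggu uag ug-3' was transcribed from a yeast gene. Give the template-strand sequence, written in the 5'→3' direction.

5'-CACTAACCCAGGCCGTATAATTTCATAGTCGCAATACCGCTCGAGAATGGTAATCGATGTGC-3'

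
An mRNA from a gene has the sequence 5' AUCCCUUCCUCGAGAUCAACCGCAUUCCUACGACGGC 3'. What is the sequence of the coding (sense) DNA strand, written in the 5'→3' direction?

5'-ATCCCTTCCTCGAGATCAACCGCATTCCTACGACGGC-3'

The coding DNA strand has the same 5'→3' sequence as the mRNA with U replaced by T.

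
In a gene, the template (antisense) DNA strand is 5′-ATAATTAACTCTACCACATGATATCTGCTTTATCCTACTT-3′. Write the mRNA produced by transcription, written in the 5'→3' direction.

RNA polymerase reads the template 3'→5' and synthesizes mRNA 5'→3' by base-pairing (A→U, T→A, G↔C). The complement of the template is TATTAATTGAGATGGTGTACTATAGACGAAATAGGATGAA; antiparallel, so 5'→3' the coding strand is AAGTAGGATAAAGCAGATATCATGTGGTAGAGTTAATTAT. Replace T with U for the mRNA.

5'-AAGUAGGAUAAAGCAGAUAUCAUGUGGUAGAGUUAAUUAU-3'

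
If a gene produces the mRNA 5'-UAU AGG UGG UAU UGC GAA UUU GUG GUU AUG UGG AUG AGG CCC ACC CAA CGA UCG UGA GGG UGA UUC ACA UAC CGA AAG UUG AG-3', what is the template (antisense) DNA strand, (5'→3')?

5'-CTCAACTTTCGGTATGTGAATCACCCTCACGATCGTTGGGTGGGCCTCATCCACATAACCACAAATTCGCAATACCACCTATA-3'

Replace U with T to get the coding DNA strand: TATAGGTGGTATTGCGAATTTGTGGTTATGTGGATGAGGCCCACCCAACGATCGTGAGGGTGATTCACATACCGAAAGTTGAG. The template strand is its reverse complement (complement ATATCCACCATAACGCTTAAACACCAATACACCTACTCCGGGTGGGTTGCTAGCACTCCCACTAAGTGTATGGCTTTCAACTC, then reverse).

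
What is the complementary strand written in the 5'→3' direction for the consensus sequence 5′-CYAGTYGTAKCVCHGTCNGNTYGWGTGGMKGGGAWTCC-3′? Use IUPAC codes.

5'-GGAWTCCCMKCCACWCRANCNGACDGBGMTACRACTRG-3'

Standard pairs A↔T, G↔C; ambiguity codes pair Y↔R, M↔K, W↔W, H↔D, V↔B, N↔N. Complement (GRTCARCATMGBGDCAGNCNARCWCACCKMCCCTWAGG), then reverse for 5'→3'.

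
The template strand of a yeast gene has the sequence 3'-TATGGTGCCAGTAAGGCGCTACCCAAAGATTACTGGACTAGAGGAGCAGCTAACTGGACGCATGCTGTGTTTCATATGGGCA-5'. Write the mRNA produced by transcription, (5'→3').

Reading the template 3'→5' as shown, RNA polymerase pairs each base (A→U, T→A, G↔C) to build mRNA 5'→3' directly.

5'-AUACCACGGUCAUUCCGCGAUGGGUUUCUAAUGACCUGAUCUCCUCGUCGAUUGACCUGCGUACGACACAAAGUAUACCCGU-3'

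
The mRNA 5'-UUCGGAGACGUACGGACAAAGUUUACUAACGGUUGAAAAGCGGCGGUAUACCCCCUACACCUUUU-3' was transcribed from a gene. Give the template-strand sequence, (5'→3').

5'-AAAAGGTGTAGGGGGTATACCGCCGCTTTTCAACCGTTAGTAAACTTTGTCCGTACGTCTCCGAA-3'

Replace U with T to get the coding DNA strand: TTCGGAGACGTACGGACAAAGTTTACTAACGGTTGAAAAGCGGCGGTATACCCCCTACACCTTTT. The template strand is its reverse complement (complement AAGCCTCTGCATGCCTGTTTCAAATGATTGCCAACTTTTCGCCGCCATATGGGGGATGTGGAAAA, then reverse).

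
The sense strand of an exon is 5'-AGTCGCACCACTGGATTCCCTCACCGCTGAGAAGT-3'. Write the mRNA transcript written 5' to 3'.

5′-AGUCGCACCACUGGAUUCCCUCACCGCUGAGAAGU-3′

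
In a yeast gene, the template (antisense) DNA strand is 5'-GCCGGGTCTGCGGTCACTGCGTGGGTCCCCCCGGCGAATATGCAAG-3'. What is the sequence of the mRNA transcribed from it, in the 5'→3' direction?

5'-CUUGCAUAUUCGCCGGGGGGACCCACGCAGUGACCGCAGACCCGGC-3'

RNA polymerase reads the template 3'→5' and synthesizes mRNA 5'→3' by base-pairing (A→U, T→A, G↔C). The complement of the template is CGGCCCAGACGCCAGTGACGCACCCAGGGGGGCCGCTTATACGTTC; antiparallel, so 5'→3' the coding strand is CTTGCATATTCGCCGGGGGGACCCACGCAGTGACCGCAGACCCGGC. Replace T with U for the mRNA.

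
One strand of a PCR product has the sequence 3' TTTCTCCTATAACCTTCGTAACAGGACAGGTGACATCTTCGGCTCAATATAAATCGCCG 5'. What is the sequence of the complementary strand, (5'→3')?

The strand is given 3'→5', so its complement runs 5'→3' in the same left-to-right order: pair each base A↔T, G↔C.

5'-AAAGAGGATATTGGAAGCATTGTCCTGTCCACTGTAGAAGCCGAGTTATATTTAGCGGC-3'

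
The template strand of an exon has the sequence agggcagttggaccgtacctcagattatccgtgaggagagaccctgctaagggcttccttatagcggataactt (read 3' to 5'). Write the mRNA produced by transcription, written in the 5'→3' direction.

Reading the template 3'→5' as shown, RNA polymerase pairs each base (A→U, T→A, G↔C) to build mRNA 5'→3' directly.

5′-UCCCGUCAACCUGGCAUGGAGUCUAAUAGGCACUCCUCUCUGGGACGAUUCCCGAAGGAAUAUCGCCUAUUGAA-3′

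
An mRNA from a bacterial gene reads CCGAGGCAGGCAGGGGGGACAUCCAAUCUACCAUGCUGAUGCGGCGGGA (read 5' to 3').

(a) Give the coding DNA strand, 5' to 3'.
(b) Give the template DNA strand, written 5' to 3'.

(a) 5'-CCGAGGCAGGCAGGGGGGACATCCAATCTACCATGCTGATGCGGCGGGA-3'
(b) 5'-TCCCGCCGCATCAGCATGGTAGATTGGATGTCCCCCCTGCCTGCCTCGG-3'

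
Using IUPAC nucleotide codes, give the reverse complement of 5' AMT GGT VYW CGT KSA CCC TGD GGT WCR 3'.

Standard pairs A↔T, G↔C; ambiguity codes pair R↔Y, M↔K, W↔W, S↔S, D↔H, V↔B. Complement (TKACCABRWGCAMSTGGGACHCCAWGY), then reverse for 5'→3'.

5'-YGWACCHCAGGGTSMACGWRBACCAKT-3'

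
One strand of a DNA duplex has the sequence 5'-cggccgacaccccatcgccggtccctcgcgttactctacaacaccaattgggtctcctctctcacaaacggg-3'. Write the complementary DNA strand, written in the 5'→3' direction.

5′-CCCGTTTGTGAGAGAGGAGACCCAATTGGTGTTGTAGAGTAACGCGAGGGACCGGCGATGGGGTGTCGGCCG-3′

The complement of CGGCCGACACCCCATCGCCGGTCCCTCGCGTTACTCTACAACACCAATTGGGTCTCCTCTCTCACAAACGGG is GCCGGCTGTGGGGTAGCGGCCAGGGAGCGCAATGAGATGTTGTGGTTAACCCAGAGGAGAGAGTGTTTGCCC (A↔T, G↔C). DNA strands are antiparallel, so the complementary strand runs 3'→5'; reversing gives the 5'→3' form.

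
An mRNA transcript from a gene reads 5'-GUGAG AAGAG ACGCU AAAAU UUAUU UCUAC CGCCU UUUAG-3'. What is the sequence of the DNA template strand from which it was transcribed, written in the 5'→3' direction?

Replace U with T to get the coding DNA strand: GTGAGAAGAGACGCTAAAATTTATTTCTACCGCCTTTTAG. The template strand is its reverse complement (complement CACTCTTCTCTGCGATTTTAAATAAAGATGGCGGAAAATC, then reverse).

5'-CTAAAAGGCGGTAGAAATAAATTTTAGCGTCTCTTCTCAC-3'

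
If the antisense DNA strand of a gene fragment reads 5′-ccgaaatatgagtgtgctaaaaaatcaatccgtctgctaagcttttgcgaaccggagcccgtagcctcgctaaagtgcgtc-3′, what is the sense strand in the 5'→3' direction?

The coding strand is complementary and antiparallel to the template: take the complement (A↔T, G↔C) and reverse.

5'-GACGCACTTTAGCGAGGCTACGGGCTCCGGTTCGCAAAAGCTTAGCAGACGGATTGATTTTTTAGCACACTCATATTTCGG-3'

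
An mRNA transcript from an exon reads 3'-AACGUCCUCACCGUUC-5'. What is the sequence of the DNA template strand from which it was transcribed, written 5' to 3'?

5'-TTGCAGGAGTGGCAAG-3'

Written 5'→3' the mRNA is CUUGCCACUCCUGCAA, so the coding DNA strand is CTTGCCACTCCTGCAA. The template is its reverse complement.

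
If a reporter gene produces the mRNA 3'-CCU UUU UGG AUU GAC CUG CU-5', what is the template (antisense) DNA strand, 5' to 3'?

5'-GGAAAAACCTAACTGGACGA-3'

Written 5'→3' the mRNA is UCGUCCAGUUAGGUUUUUCC, so the coding DNA strand is TCGTCCAGTTAGGTTTTTCC. The template is its reverse complement.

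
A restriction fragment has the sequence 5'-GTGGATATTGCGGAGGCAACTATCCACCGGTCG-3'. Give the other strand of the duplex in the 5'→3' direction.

Pairing A↔T and G↔C gives CACCTATAACGCCTCCGTTGATAGGTGGCCAGC, running 3'→5'. Reverse for the 5'→3' convention.

5′-CGACCGGTGGATAGTTGCCTCCGCAATATCCAC-3′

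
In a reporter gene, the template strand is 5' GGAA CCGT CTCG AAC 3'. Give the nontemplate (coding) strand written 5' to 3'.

The coding strand is complementary and antiparallel to the template: take the complement (A↔T, G↔C) and reverse.

5'-GTTCGAGACGGTTCC-3'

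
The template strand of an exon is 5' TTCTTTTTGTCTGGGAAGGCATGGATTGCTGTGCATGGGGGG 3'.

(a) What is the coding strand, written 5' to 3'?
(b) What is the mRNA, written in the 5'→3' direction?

(a) The coding strand is the reverse complement of the template: complement AAGAAAAACAGACCCTTCCGTACCTAACGACACGTACCCCCC, then reverse.
(b) mRNA has the coding-strand sequence with T→U.

(a) 5'-CCCCCCATGCACAGCAATCCATGCCTTCCCAGACAAAAAGAA-3'
(b) 5'-CCCCCCAUGCACAGCAAUCCAUGCCUUCCCAGACAAAAAGAA-3'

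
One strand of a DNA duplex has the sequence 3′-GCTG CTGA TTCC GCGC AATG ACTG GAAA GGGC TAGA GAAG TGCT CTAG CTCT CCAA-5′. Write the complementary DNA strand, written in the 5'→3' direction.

5'-CGACGACTAAGGCGCGTTACTGACCTTTCCCGATCTCTTCACGAGATCGAGAGGTT-3'

The strand is given 3'→5', so its complement runs 5'→3' in the same left-to-right order: pair each base A↔T, G↔C.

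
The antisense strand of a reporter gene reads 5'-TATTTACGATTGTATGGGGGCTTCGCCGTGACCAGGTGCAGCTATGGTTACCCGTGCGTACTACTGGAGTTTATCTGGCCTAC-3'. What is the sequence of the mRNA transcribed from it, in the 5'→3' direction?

5′-GUAGGCCAGAUAAACUCCAGUAGUACGCACGGGUAACCAUAGCUGCACCUGGUCACGGCGAAGCCCCCAUACAAUCGUAAAUA-3′

RNA polymerase reads the template 3'→5' and synthesizes mRNA 5'→3' by base-pairing (A→U, T→A, G↔C). The complement of the template is ATAAATGCTAACATACCCCCGAAGCGGCACTGGTCCACGTCGATACCAATGGGCACGCATGATGACCTCAAATAGACCGGATG; antiparallel, so 5'→3' the coding strand is GTAGGCCAGATAAACTCCAGTAGTACGCACGGGTAACCATAGCTGCACCTGGTCACGGCGAAGCCCCCATACAATCGTAAATA. Replace T with U for the mRNA.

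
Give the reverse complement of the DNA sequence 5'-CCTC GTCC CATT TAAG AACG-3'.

5'-CGTTCTTAAATGGGACGAGG-3'

Complement each base (A↔T, G↔C): GGAGCAGGGTAAATTCTTGC. Then reverse.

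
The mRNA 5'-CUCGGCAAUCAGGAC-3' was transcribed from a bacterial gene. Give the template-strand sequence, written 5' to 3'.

Replace U with T to get the coding DNA strand: CTCGGCAATCAGGAC. The template strand is its reverse complement (complement GAGCCGTTAGTCCTG, then reverse).

5′-GTCCTGATTGCCGAG-3′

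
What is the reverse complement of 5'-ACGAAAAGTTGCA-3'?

5'-TGCAACTTTTCGT-3'

Complement each base (A↔T, G↔C): TGCTTTTCAACGT. Then reverse.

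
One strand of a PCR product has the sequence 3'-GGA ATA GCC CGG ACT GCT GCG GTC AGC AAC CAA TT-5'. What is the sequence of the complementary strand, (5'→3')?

5'-CCTTATCGGGCCTGACGACGCCAGTCGTTGGTTAA-3'

The strand is given 3'→5', so its complement runs 5'→3' in the same left-to-right order: pair each base A↔T, G↔C.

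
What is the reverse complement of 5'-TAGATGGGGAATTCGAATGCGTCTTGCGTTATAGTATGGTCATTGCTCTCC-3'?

5'-GGAGAGCAATGACCATACTATAACGCAAGACGCATTCGAATTCCCCATCTA-3'

Complement each base (A↔T, G↔C): ATCTACCCCTTAAGCTTACGCAGAACGCAATATCATACCAGTAACGAGAGG. Then reverse.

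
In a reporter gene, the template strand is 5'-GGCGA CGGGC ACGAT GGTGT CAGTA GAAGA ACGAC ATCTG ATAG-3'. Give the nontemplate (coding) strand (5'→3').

The coding strand is complementary and antiparallel to the template: take the complement (A↔T, G↔C) and reverse.

5'-CTATCAGATGTCGTTCTTCTACTGACACCATCGTGCCCGTCGCC-3'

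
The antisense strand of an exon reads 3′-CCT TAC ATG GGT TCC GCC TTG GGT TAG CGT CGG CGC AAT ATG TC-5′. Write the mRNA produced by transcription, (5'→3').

5'-GGAAUGUACCCAAGGCGGAACCCAAUCGCAGCCGCGUUAUACAG-3'

Reading the template 3'→5' as shown, RNA polymerase pairs each base (A→U, T→A, G↔C) to build mRNA 5'→3' directly.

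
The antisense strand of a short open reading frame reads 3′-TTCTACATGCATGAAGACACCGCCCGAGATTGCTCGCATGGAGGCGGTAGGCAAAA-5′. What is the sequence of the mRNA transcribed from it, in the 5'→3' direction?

5'-AAGAUGUACGUACUUCUGUGGCGGGCUCUAACGAGCGUACCUCCGCCAUCCGUUUU-3'

Reading the template 3'→5' as shown, RNA polymerase pairs each base (A→U, T→A, G↔C) to build mRNA 5'→3' directly.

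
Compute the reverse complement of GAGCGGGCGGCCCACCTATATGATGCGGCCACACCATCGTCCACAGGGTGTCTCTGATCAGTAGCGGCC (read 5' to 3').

5'-GGCCGCTACTGATCAGAGACACCCTGTGGACGATGGTGTGGCCGCATCATATAGGTGGGCCGCCCGCTC-3'

Reading the sequence 3'→5' and pairing each base (A↔T, G↔C) gives the reverse complement directly.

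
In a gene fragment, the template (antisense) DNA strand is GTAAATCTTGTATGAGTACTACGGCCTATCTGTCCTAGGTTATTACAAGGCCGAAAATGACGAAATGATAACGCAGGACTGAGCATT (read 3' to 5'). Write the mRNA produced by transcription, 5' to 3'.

5'-CAUUUAGAACAUACUCAUGAUGCCGGAUAGACAGGAUCCAAUAAUGUUCCGGCUUUUACUGCUUUACUAUUGCGUCCUGACUCGUAA-3'

Reading the template 3'→5' as shown, RNA polymerase pairs each base (A→U, T→A, G↔C) to build mRNA 5'→3' directly.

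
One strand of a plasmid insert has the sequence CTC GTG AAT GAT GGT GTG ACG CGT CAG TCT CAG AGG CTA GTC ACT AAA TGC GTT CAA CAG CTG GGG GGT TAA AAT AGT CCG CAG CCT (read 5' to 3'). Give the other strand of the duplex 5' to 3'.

5'-AGGCTGCGGACTATTTTAACCCCCCAGCTGTTGAACGCATTTAGTGACTAGCCTCTGAGACTGACGCGTCACACCATCATTCACGAG-3'

Pairing A↔T and G↔C gives GAGCACTTACTACCACACTGCGCAGTCAGAGTCTCCGATCAGTGATTTACGCAAGTTGTCGACCCCCCAATTTTATCAGGCGTCGGA, running 3'→5'. Reverse for the 5'→3' convention.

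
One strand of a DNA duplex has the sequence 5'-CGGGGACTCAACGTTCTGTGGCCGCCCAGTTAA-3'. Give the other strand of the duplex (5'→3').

The complement of CGGGGACTCAACGTTCTGTGGCCGCCCAGTTAA is GCCCCTGAGTTGCAAGACACCGGCGGGTCAATT (A↔T, G↔C). DNA strands are antiparallel, so the complementary strand runs 3'→5'; reversing gives the 5'→3' form.

5′-TTAACTGGGCGGCCACAGAACGTTGAGTCCCCG-3′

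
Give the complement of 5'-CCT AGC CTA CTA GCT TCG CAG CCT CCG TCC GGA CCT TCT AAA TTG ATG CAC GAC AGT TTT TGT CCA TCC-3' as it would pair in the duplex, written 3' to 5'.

3'-GGATCGGATGATCGAAGCGTCGGAGGCAGGCCTGGAAGATTTAACTACGTGCTGTCAAAAACAGGTAGG-5'

Base-pairing A↔T, G↔C gives the complement. The complementary strand is antiparallel, so paired with a 5'→3' strand it runs 3'→5'.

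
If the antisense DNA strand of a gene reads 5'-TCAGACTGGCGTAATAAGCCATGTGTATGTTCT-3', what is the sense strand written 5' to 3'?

5'-AGAACATACACATGGCTTATTACGCCAGTCTGA-3'

The coding strand is complementary and antiparallel to the template: take the complement (A↔T, G↔C) and reverse.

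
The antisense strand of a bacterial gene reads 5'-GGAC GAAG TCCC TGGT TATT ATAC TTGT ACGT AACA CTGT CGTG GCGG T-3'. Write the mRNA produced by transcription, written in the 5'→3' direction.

The mRNA has the sequence of the coding strand (reverse complement of the template) with T→U. Reverse complement of GGACGAAGTCCCTGGTTATTATACTTGTACGTAACACTGTCGTGGCGGT is ACCGCCACGACAGTGTTACGTACAAGTATAATAACCAGGGACTTCGTCC; then T→U.

5'-ACCGCCACGACAGUGUUACGUACAAGUAUAAUAACCAGGGACUUCGUCC-3'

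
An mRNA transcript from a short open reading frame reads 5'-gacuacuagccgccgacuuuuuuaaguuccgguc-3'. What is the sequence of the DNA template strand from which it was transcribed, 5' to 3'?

Replace U with T to get the coding DNA strand: GACTACTAGCCGCCGACTTTTTTAAGTTCCGGTC. The template strand is its reverse complement (complement CTGATGATCGGCGGCTGAAAAAATTCAAGGCCAG, then reverse).

5'-GACCGGAACTTAAAAAAGTCGGCGGCTAGTAGTC-3'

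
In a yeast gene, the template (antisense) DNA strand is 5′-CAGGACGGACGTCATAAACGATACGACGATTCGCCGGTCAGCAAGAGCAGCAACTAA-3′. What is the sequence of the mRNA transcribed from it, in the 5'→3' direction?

5'-UUAGUUGCUGCUCUUGCUGACCGGCGAAUCGUCGUAUCGUUUAUGACGUCCGUCCUG-3'

RNA polymerase reads the template 3'→5' and synthesizes mRNA 5'→3' by base-pairing (A→U, T→A, G↔C). The complement of the template is GTCCTGCCTGCAGTATTTGCTATGCTGCTAAGCGGCCAGTCGTTCTCGTCGTTGATT; antiparallel, so 5'→3' the coding strand is TTAGTTGCTGCTCTTGCTGACCGGCGAATCGTCGTATCGTTTATGACGTCCGTCCTG. Replace T with U for the mRNA.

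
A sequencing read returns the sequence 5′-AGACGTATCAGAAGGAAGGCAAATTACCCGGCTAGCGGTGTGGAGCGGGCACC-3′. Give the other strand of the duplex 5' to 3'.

5'-GGTGCCCGCTCCACACCGCTAGCCGGGTAATTTGCCTTCCTTCTGATACGTCT-3'

The complement of AGACGTATCAGAAGGAAGGCAAATTACCCGGCTAGCGGTGTGGAGCGGGCACC is TCTGCATAGTCTTCCTTCCGTTTAATGGGCCGATCGCCACACCTCGCCCGTGG (A↔T, G↔C). DNA strands are antiparallel, so the complementary strand runs 3'→5'; reversing gives the 5'→3' form.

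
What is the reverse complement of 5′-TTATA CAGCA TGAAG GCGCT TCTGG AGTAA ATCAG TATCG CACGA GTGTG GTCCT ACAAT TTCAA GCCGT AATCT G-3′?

Reading the sequence 3'→5' and pairing each base (A↔T, G↔C) gives the reverse complement directly.

5′-CAGATTACGGCTTGAAATTGTAGGACCACACTCGTGCGATACTGATTTACTCCAGAAGCGCCTTCATGCTGTATAA-3′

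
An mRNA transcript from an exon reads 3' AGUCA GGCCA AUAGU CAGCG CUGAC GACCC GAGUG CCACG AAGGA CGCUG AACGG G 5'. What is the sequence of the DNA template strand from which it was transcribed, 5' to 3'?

Written 5'→3' the mRNA is GGGCAAGUCGCAGGAAGCACCGUGAGCCCAGCAGUCGCGACUGAUAACCGGACUGA, so the coding DNA strand is GGGCAAGTCGCAGGAAGCACCGTGAGCCCAGCAGTCGCGACTGATAACCGGACTGA. The template is its reverse complement.

5'-TCAGTCCGGTTATCAGTCGCGACTGCTGGGCTCACGGTGCTTCCTGCGACTTGCCC-3'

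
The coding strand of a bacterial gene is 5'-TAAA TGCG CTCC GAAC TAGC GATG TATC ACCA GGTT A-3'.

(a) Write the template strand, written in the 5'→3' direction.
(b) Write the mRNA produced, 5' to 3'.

(a) The template strand is the reverse complement of the coding strand: complement ATTTACGCGAGGCTTGATCGCTACATAGTGGTCCAAT, then reverse.
(b) mRNA matches the coding strand with T→U.

(a) 5'-TAACCTGGTGATACATCGCTAGTTCGGAGCGCATTTA-3'
(b) 5'-UAAAUGCGCUCCGAACUAGCGAUGUAUCACCAGGUUA-3'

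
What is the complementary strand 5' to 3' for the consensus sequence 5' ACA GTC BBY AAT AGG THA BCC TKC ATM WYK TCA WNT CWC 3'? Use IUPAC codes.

5'-GWGANWTGAMRWKATGMAGGVTDACCTATTRVVGACTGT-3'

Standard pairs A↔T, G↔C; ambiguity codes pair Y↔R, M↔K, W↔W, B↔V, H↔D, N↔N. Complement (TGTCAGVVRTTATCCADTVGGAMGTAKWRMAGTWNAGWG), then reverse for 5'→3'.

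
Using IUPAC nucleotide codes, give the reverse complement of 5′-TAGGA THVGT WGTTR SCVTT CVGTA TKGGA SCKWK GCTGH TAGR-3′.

Standard pairs A↔T, G↔C; ambiguity codes pair R↔Y, K↔M, W↔W, S↔S, H↔D, V↔B. Complement (ATCCTADBCAWCAAYSGBAAGBCATAMCCTSGMWMCGACDATCY), then reverse for 5'→3'.

5'-YCTADCAGCMWMGSTCCMATACBGAABGSYAACWACBDATCCTA-3'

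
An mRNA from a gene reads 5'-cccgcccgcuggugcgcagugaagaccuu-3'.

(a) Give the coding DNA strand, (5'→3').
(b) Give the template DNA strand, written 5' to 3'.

(a) The coding strand matches the mRNA with U→T.
(b) The template strand is the reverse complement of the coding strand.

(a) 5'-CCCGCCCGCTGGTGCGCAGTGAAGACCTT-3'
(b) 5'-AAGGTCTTCACTGCGCACCAGCGGGCGGG-3'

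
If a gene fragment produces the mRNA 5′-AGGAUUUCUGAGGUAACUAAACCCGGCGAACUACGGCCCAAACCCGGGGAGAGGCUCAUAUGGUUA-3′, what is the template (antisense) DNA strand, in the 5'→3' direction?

Replace U with T to get the coding DNA strand: AGGATTTCTGAGGTAACTAAACCCGGCGAACTACGGCCCAAACCCGGGGAGAGGCTCATATGGTTA. The template strand is its reverse complement (complement TCCTAAAGACTCCATTGATTTGGGCCGCTTGATGCCGGGTTTGGGCCCCTCTCCGAGTATACCAAT, then reverse).

5'-TAACCATATGAGCCTCTCCCCGGGTTTGGGCCGTAGTTCGCCGGGTTTAGTTACCTCAGAAATCCT-3'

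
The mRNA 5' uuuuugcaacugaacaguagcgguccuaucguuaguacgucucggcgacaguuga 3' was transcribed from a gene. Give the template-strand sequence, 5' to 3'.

Replace U with T to get the coding DNA strand: TTTTTGCAACTGAACAGTAGCGGTCCTATCGTTAGTACGTCTCGGCGACAGTTGA. The template strand is its reverse complement (complement AAAAACGTTGACTTGTCATCGCCAGGATAGCAATCATGCAGAGCCGCTGTCAACT, then reverse).

5'-TCAACTGTCGCCGAGACGTACTAACGATAGGACCGCTACTGTTCAGTTGCAAAAA-3'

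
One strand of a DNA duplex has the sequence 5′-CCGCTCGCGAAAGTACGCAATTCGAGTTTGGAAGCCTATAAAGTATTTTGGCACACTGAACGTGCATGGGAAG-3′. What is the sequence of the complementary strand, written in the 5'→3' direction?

5'-CTTCCCATGCACGTTCAGTGTGCCAAAATACTTTATAGGCTTCCAAACTCGAATTGCGTACTTTCGCGAGCGG-3'

Pairing A↔T and G↔C gives GGCGAGCGCTTTCATGCGTTAAGCTCAAACCTTCGGATATTTCATAAAACCGTGTGACTTGCACGTACCCTTC, running 3'→5'. Reverse for the 5'→3' convention.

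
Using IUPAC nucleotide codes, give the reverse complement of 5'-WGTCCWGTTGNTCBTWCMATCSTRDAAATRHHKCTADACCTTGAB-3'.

Standard pairs A↔T, G↔C; ambiguity codes pair R↔Y, M↔K, W↔W, S↔S, B↔V, D↔H, N↔N. Complement (WCAGGWCAACNAGVAWGKTAGSAYHTTTAYDDMGATHTGGAACTV), then reverse for 5'→3'.

5′-VTCAAGGTHTAGMDDYATTTHYASGATKGWAVGANCAACWGGACW-3′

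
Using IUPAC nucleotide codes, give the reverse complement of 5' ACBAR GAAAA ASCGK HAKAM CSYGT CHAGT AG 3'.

5'-CTACTDGACRSGKTMTDMCGSTTTTTCYTVGT-3'

Standard pairs A↔T, G↔C; ambiguity codes pair R↔Y, M↔K, S↔S, B↔V, H↔D. Complement (TGVTYCTTTTTSGCMDTMTKGSRCAGDTCATC), then reverse for 5'→3'.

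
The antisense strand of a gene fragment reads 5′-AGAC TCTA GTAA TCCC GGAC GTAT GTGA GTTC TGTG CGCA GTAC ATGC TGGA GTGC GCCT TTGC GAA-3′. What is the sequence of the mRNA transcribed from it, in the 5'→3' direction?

5'-UUCGCAAAGGCGCACUCCAGCAUGUACUGCGCACAGAACUCACAUACGUCCGGGAUUACUAGAGUCU-3'

The mRNA has the sequence of the coding strand (reverse complement of the template) with T→U. Reverse complement of AGACTCTAGTAATCCCGGACGTATGTGAGTTCTGTGCGCAGTACATGCTGGAGTGCGCCTTTGCGAA is TTCGCAAAGGCGCACTCCAGCATGTACTGCGCACAGAACTCACATACGTCCGGGATTACTAGAGTCT; then T→U.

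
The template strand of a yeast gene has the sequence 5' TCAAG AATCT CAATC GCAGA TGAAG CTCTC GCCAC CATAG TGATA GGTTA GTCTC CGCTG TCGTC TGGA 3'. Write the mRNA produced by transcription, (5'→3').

5'-UCCAGACGACAGCGGAGACUAACCUAUCACUAUGGUGGCGAGAGCUUCAUCUGCGAUUGAGAUUCUUGA-3'

RNA polymerase reads the template 3'→5' and synthesizes mRNA 5'→3' by base-pairing (A→U, T→A, G↔C). The complement of the template is AGTTCTTAGAGTTAGCGTCTACTTCGAGAGCGGTGGTATCACTATCCAATCAGAGGCGACAGCAGACCT; antiparallel, so 5'→3' the coding strand is TCCAGACGACAGCGGAGACTAACCTATCACTATGGTGGCGAGAGCTTCATCTGCGATTGAGATTCTTGA. Replace T with U for the mRNA.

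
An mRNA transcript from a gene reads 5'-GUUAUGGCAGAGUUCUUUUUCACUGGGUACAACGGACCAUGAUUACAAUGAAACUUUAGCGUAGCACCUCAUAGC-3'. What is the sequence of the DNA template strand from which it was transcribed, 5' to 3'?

5'-GCTATGAGGTGCTACGCTAAAGTTTCATTGTAATCATGGTCCGTTGTACCCAGTGAAAAAGAACTCTGCCATAAC-3'

Replace U with T to get the coding DNA strand: GTTATGGCAGAGTTCTTTTTCACTGGGTACAACGGACCATGATTACAATGAAACTTTAGCGTAGCACCTCATAGC. The template strand is its reverse complement (complement CAATACCGTCTCAAGAAAAAGTGACCCATGTTGCCTGGTACTAATGTTACTTTGAAATCGCATCGTGGAGTATCG, then reverse).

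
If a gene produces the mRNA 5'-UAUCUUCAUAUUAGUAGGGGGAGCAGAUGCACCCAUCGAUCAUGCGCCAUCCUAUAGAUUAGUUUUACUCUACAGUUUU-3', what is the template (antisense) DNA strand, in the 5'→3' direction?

Replace U with T to get the coding DNA strand: TATCTTCATATTAGTAGGGGGAGCAGATGCACCCATCGATCATGCGCCATCCTATAGATTAGTTTTACTCTACAGTTTT. The template strand is its reverse complement (complement ATAGAAGTATAATCATCCCCCTCGTCTACGTGGGTAGCTAGTACGCGGTAGGATATCTAATCAAAATGAGATGTCAAAA, then reverse).

5′-AAAACTGTAGAGTAAAACTAATCTATAGGATGGCGCATGATCGATGGGTGCATCTGCTCCCCCTACTAATATGAAGATA-3′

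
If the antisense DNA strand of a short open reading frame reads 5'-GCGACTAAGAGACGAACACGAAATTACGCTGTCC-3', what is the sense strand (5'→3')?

5'-GGACAGCGTAATTTCGTGTTCGTCTCTTAGTCGC-3'

The coding strand is complementary and antiparallel to the template: take the complement (A↔T, G↔C) and reverse.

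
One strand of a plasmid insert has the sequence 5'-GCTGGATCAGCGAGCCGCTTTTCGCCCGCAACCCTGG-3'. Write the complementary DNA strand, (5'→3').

5′-CCAGGGTTGCGGGCGAAAAGCGGCTCGCTGATCCAGC-3′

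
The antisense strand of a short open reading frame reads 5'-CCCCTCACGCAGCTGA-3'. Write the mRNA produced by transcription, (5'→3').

5'-UCAGCUGCGUGAGGGG-3'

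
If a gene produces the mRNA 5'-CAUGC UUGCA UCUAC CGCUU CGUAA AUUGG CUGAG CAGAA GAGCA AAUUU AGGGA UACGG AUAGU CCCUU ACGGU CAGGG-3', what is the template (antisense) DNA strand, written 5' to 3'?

5'-CCCTGACCGTAAGGGACTATCCGTATCCCTAAATTTGCTCTTCTGCTCAGCCAATTTACGAAGCGGTAGATGCAAGCATG-3'

Replace U with T to get the coding DNA strand: CATGCTTGCATCTACCGCTTCGTAAATTGGCTGAGCAGAAGAGCAAATTTAGGGATACGGATAGTCCCTTACGGTCAGGG. The template strand is its reverse complement (complement GTACGAACGTAGATGGCGAAGCATTTAACCGACTCGTCTTCTCGTTTAAATCCCTATGCCTATCAGGGAATGCCAGTCCC, then reverse).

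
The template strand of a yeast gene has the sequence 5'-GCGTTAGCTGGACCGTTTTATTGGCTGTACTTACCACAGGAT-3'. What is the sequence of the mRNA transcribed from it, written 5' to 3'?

The mRNA has the sequence of the coding strand (reverse complement of the template) with T→U. Reverse complement of GCGTTAGCTGGACCGTTTTATTGGCTGTACTTACCACAGGAT is ATCCTGTGGTAAGTACAGCCAATAAAACGGTCCAGCTAACGC; then T→U.

5'-AUCCUGUGGUAAGUACAGCCAAUAAAACGGUCCAGCUAACGC-3'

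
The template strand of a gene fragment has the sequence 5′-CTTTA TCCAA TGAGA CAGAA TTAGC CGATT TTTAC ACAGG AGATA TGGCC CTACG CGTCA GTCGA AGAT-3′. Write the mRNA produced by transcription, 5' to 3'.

The mRNA has the sequence of the coding strand (reverse complement of the template) with T→U. Reverse complement of CTTTATCCAATGAGACAGAATTAGCCGATTTTTACACAGGAGATATGGCCCTACGCGTCAGTCGAAGAT is ATCTTCGACTGACGCGTAGGGCCATATCTCCTGTGTAAAAATCGGCTAATTCTGTCTCATTGGATAAAG; then T→U.

5'-AUCUUCGACUGACGCGUAGGGCCAUAUCUCCUGUGUAAAAAUCGGCUAAUUCUGUCUCAUUGGAUAAAG-3'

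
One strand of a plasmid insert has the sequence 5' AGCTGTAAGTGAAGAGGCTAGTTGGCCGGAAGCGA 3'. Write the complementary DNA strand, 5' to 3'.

5′-TCGCTTCCGGCCAACTAGCCTCTTCACTTACAGCT-3′

Pairing A↔T and G↔C gives TCGACATTCACTTCTCCGATCAACCGGCCTTCGCT, running 3'→5'. Reverse for the 5'→3' convention.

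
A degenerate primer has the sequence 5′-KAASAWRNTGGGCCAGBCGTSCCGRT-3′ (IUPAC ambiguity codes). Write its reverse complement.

5′-AYCGGSACGVCTGGCCCANYWTSTTM-3′

Standard pairs A↔T, G↔C; ambiguity codes pair R↔Y, K↔M, W↔W, S↔S, B↔V, N↔N. Complement (MTTSTWYNACCCGGTCVGCASGGCYA), then reverse for 5'→3'.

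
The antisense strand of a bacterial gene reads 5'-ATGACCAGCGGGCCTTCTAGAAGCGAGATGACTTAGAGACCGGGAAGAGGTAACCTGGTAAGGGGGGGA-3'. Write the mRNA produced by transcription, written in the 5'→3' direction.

5'-UCCCCCCCUUACCAGGUUACCUCUUCCCGGUCUCUAAGUCAUCUCGCUUCUAGAAGGCCCGCUGGUCAU-3'

RNA polymerase reads the template 3'→5' and synthesizes mRNA 5'→3' by base-pairing (A→U, T→A, G↔C). The complement of the template is TACTGGTCGCCCGGAAGATCTTCGCTCTACTGAATCTCTGGCCCTTCTCCATTGGACCATTCCCCCCCT; antiparallel, so 5'→3' the coding strand is TCCCCCCCTTACCAGGTTACCTCTTCCCGGTCTCTAAGTCATCTCGCTTCTAGAAGGCCCGCTGGTCAT. Replace T with U for the mRNA.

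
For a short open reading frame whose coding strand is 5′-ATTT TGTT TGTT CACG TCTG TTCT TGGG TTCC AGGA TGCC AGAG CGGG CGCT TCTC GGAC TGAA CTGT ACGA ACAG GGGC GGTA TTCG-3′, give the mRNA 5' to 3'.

5'-AUUUUGUUUGUUCACGUCUGUUCUUGGGUUCCAGGAUGCCAGAGCGGGCGCUUCUCGGACUGAACUGUACGAACAGGGGCGGUAUUCG-3'

The mRNA is synthesized from the template strand, so it matches the coding strand with T replaced by U.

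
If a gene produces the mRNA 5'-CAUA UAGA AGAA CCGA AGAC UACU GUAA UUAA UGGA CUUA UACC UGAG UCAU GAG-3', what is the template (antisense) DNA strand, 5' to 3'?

5'-CTCATGACTCAGGTATAAGTCCATTAATTACAGTAGTCTTCGGTTCTTCTATATG-3'

Replace U with T to get the coding DNA strand: CATATAGAAGAACCGAAGACTACTGTAATTAATGGACTTATACCTGAGTCATGAG. The template strand is its reverse complement (complement GTATATCTTCTTGGCTTCTGATGACATTAATTACCTGAATATGGACTCAGTACTC, then reverse).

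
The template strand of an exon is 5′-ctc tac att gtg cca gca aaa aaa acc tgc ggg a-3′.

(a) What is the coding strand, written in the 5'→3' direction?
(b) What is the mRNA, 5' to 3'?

(a) 5'-TCCCGCAGGTTTTTTTTGCTGGCACAATGTAGAG-3'
(b) 5'-UCCCGCAGGUUUUUUUUGCUGGCACAAUGUAGAG-3'

(a) The coding strand is the reverse complement of the template: complement GAGATGTAACACGGTCGTTTTTTTTGGACGCCCT, then reverse.
(b) mRNA has the coding-strand sequence with T→U.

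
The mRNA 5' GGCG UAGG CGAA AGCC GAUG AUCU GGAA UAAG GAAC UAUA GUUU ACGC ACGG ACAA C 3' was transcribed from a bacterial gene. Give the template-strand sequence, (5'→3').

5'-GTTGTCCGTGCGTAAACTATAGTTCCTTATTCCAGATCATCGGCTTTCGCCTACGCC-3'

Replace U with T to get the coding DNA strand: GGCGTAGGCGAAAGCCGATGATCTGGAATAAGGAACTATAGTTTACGCACGGACAAC. The template strand is its reverse complement (complement CCGCATCCGCTTTCGGCTACTAGACCTTATTCCTTGATATCAAATGCGTGCCTGTTG, then reverse).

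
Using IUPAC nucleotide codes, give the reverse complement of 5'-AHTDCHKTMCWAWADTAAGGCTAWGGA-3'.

Standard pairs A↔T, G↔C; ambiguity codes pair M↔K, W↔W, D↔H. Complement (TDAHGDMAKGWTWTHATTCCGATWCCT), then reverse for 5'→3'.

5'-TCCWTAGCCTTAHTWTWGKAMDGHADT-3'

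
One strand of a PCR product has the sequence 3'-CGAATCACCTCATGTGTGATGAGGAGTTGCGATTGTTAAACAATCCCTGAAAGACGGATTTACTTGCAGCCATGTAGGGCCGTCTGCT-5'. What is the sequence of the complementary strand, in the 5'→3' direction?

5'-GCTTAGTGGAGTACACACTACTCCTCAACGCTAACAATTTGTTAGGGACTTTCTGCCTAAATGAACGTCGGTACATCCCGGCAGACGA-3'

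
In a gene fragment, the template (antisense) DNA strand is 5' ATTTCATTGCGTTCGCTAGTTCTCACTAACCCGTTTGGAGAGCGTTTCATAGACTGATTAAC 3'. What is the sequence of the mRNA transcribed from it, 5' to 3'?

The mRNA has the sequence of the coding strand (reverse complement of the template) with T→U. Reverse complement of ATTTCATTGCGTTCGCTAGTTCTCACTAACCCGTTTGGAGAGCGTTTCATAGACTGATTAAC is GTTAATCAGTCTATGAAACGCTCTCCAAACGGGTTAGTGAGAACTAGCGAACGCAATGAAAT; then T→U.

5'-GUUAAUCAGUCUAUGAAACGCUCUCCAAACGGGUUAGUGAGAACUAGCGAACGCAAUGAAAU-3'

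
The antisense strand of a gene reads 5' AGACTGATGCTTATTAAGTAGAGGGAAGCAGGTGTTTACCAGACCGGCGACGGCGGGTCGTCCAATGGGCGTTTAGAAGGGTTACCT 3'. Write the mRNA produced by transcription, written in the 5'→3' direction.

5'-AGGUAACCCUUCUAAACGCCCAUUGGACGACCCGCCGUCGCCGGUCUGGUAAACACCUGCUUCCCUCUACUUAAUAAGCAUCAGUCU-3'

The mRNA has the sequence of the coding strand (reverse complement of the template) with T→U. Reverse complement of AGACTGATGCTTATTAAGTAGAGGGAAGCAGGTGTTTACCAGACCGGCGACGGCGGGTCGTCCAATGGGCGTTTAGAAGGGTTACCT is AGGTAACCCTTCTAAACGCCCATTGGACGACCCGCCGTCGCCGGTCTGGTAAACACCTGCTTCCCTCTACTTAATAAGCATCAGTCT; then T→U.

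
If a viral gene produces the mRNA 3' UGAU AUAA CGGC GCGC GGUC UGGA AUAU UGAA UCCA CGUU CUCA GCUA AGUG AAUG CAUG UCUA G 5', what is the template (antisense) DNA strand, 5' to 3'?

5'-ACTATATTGCCGCGCGCCAGACCTTATAACTTAGGTGCAAGAGTCGATTCACTTACGTACAGATC-3'

Written 5'→3' the mRNA is GAUCUGUACGUAAGUGAAUCGACUCUUGCACCUAAGUUAUAAGGUCUGGCGCGCGGCAAUAUAGU, so the coding DNA strand is GATCTGTACGTAAGTGAATCGACTCTTGCACCTAAGTTATAAGGTCTGGCGCGCGGCAATATAGT. The template is its reverse complement.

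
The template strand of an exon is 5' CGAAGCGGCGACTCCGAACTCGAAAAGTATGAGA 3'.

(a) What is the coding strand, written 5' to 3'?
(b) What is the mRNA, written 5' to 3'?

(a) The coding strand is the reverse complement of the template: complement GCTTCGCCGCTGAGGCTTGAGCTTTTCATACTCT, then reverse.
(b) mRNA has the coding-strand sequence with T→U.

(a) 5'-TCTCATACTTTTCGAGTTCGGAGTCGCCGCTTCG-3'
(b) 5'-UCUCAUACUUUUCGAGUUCGGAGUCGCCGCUUCG-3'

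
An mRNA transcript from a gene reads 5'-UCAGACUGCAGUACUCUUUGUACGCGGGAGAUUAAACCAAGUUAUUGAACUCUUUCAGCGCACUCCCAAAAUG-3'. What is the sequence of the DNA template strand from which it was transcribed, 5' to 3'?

5'-CATTTTGGGAGTGCGCTGAAAGAGTTCAATAACTTGGTTTAATCTCCCGCGTACAAAGAGTACTGCAGTCTGA-3'

Replace U with T to get the coding DNA strand: TCAGACTGCAGTACTCTTTGTACGCGGGAGATTAAACCAAGTTATTGAACTCTTTCAGCGCACTCCCAAAATG. The template strand is its reverse complement (complement AGTCTGACGTCATGAGAAACATGCGCCCTCTAATTTGGTTCAATAACTTGAGAAAGTCGCGTGAGGGTTTTAC, then reverse).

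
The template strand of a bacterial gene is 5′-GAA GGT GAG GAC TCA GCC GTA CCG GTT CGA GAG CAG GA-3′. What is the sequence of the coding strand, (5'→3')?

5'-TCCTGCTCTCGAACCGGTACGGCTGAGTCCTCACCTTC-3'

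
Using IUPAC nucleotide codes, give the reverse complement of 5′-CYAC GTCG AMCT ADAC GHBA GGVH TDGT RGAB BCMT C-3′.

5′-GAKGVVTCYACHADBCCTVDCGTHTAGKTCGACGTRG-3′

Standard pairs A↔T, G↔C; ambiguity codes pair R↔Y, M↔K, B↔V, D↔H. Complement (GRTGCAGCTKGATHTGCDVTCCBDAHCAYCTVVGKAG), then reverse for 5'→3'.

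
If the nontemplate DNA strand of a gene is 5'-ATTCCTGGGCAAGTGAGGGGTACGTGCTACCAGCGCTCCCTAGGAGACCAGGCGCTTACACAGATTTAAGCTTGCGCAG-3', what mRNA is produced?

The mRNA is synthesized from the template strand, so it matches the coding strand with T replaced by U.

5'-AUUCCUGGGCAAGUGAGGGGUACGUGCUACCAGCGCUCCCUAGGAGACCAGGCGCUUACACAGAUUUAAGCUUGCGCAG-3'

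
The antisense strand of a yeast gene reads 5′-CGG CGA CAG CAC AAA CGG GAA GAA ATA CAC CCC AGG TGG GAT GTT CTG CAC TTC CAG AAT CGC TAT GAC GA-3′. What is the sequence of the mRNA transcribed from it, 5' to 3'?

5'-UCGUCAUAGCGAUUCUGGAAGUGCAGAACAUCCCACCUGGGGUGUAUUUCUUCCCGUUUGUGCUGUCGCCG-3'

RNA polymerase reads the template 3'→5' and synthesizes mRNA 5'→3' by base-pairing (A→U, T→A, G↔C). The complement of the template is GCCGCTGTCGTGTTTGCCCTTCTTTATGTGGGGTCCACCCTACAAGACGTGAAGGTCTTAGCGATACTGCT; antiparallel, so 5'→3' the coding strand is TCGTCATAGCGATTCTGGAAGTGCAGAACATCCCACCTGGGGTGTATTTCTTCCCGTTTGTGCTGTCGCCG. Replace T with U for the mRNA.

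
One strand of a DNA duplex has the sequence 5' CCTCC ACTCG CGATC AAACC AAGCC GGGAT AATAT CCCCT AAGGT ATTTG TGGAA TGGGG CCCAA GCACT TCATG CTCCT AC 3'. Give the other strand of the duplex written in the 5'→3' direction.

Pairing A↔T and G↔C gives GGAGGTGAGCGCTAGTTTGGTTCGGCCCTATTATAGGGGATTCCATAAACACCTTACCCCGGGTTCGTGAAGTACGAGGATG, running 3'→5'. Reverse for the 5'→3' convention.

5'-GTAGGAGCATGAAGTGCTTGGGCCCCATTCCACAAATACCTTAGGGGATATTATCCCGGCTTGGTTTGATCGCGAGTGGAGG-3'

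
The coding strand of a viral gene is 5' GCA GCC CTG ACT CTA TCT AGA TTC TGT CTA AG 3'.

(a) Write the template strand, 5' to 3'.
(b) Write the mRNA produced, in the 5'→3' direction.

(a) 5'-CTTAGACAGAATCTAGATAGAGTCAGGGCTGC-3'
(b) 5'-GCAGCCCUGACUCUAUCUAGAUUCUGUCUAAG-3'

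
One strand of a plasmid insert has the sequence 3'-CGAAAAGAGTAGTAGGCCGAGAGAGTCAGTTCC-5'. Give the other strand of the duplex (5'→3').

5′-GCTTTTCTCATCATCCGGCTCTCTCAGTCAAGG-3′

The strand is given 3'→5', so its complement runs 5'→3' in the same left-to-right order: pair each base A↔T, G↔C.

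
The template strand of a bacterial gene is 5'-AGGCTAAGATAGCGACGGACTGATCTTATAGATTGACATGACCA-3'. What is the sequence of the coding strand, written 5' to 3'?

5'-TGGTCATGTCAATCTATAAGATCAGTCCGTCGCTATCTTAGCCT-3'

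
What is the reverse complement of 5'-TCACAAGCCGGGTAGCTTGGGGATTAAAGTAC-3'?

5'-GTACTTTAATCCCCAAGCTACCCGGCTTGTGA-3'

Complement each base (A↔T, G↔C): AGTGTTCGGCCCATCGAACCCCTAATTTCATG. Then reverse.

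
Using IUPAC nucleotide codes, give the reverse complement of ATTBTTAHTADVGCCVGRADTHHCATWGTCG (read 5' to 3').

5'-CGACWATGDDAHTYCBGGCBHTADTAAVAAT-3'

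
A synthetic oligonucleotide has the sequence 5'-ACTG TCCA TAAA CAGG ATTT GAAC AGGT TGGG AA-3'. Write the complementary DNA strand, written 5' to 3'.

The complement of ACTGTCCATAAACAGGATTTGAACAGGTTGGGAA is TGACAGGTATTTGTCCTAAACTTGTCCAACCCTT (A↔T, G↔C). DNA strands are antiparallel, so the complementary strand runs 3'→5'; reversing gives the 5'→3' form.

5'-TTCCCAACCTGTTCAAATCCTGTTTATGGACAGT-3'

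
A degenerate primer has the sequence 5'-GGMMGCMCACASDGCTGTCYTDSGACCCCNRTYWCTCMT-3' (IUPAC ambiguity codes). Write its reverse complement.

5′-AKGAGWRAYNGGGGTCSHARGACAGCHSTGTGKGCKKCC-3′

Standard pairs A↔T, G↔C; ambiguity codes pair R↔Y, M↔K, W↔W, S↔S, D↔H, N↔N. Complement (CCKKCGKGTGTSHCGACAGRAHSCTGGGGNYARWGAGKA), then reverse for 5'→3'.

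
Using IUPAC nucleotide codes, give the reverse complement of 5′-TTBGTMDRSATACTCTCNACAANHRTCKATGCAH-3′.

Standard pairs A↔T, G↔C; ambiguity codes pair R↔Y, M↔K, S↔S, B↔V, D↔H, N↔N. Complement (AAVCAKHYSTATGAGAGNTGTTNDYAGMTACGTD), then reverse for 5'→3'.

5'-DTGCATMGAYDNTTGTNGAGAGTATSYHKACVAA-3'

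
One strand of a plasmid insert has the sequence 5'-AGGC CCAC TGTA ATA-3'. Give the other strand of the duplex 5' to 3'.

5'-TATTACAGTGGGCCT-3'

Pairing A↔T and G↔C gives TCCGGGTGACATTAT, running 3'→5'. Reverse for the 5'→3' convention.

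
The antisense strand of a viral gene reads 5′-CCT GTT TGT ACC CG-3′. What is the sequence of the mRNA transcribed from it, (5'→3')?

RNA polymerase reads the template 3'→5' and synthesizes mRNA 5'→3' by base-pairing (A→U, T→A, G↔C). The complement of the template is GGACAAACATGGGC; antiparallel, so 5'→3' the coding strand is CGGGTACAAACAGG. Replace T with U for the mRNA.

5′-CGGGUACAAACAGG-3′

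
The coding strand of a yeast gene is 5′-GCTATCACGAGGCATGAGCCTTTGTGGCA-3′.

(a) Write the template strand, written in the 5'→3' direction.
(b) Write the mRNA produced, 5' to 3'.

(a) 5′-TGCCACAAAGGCTCATGCCTCGTGATAGC-3′
(b) 5'-GCUAUCACGAGGCAUGAGCCUUUGUGGCA-3'

(a) The template strand is the reverse complement of the coding strand: complement CGATAGTGCTCCGTACTCGGAAACACCGT, then reverse.
(b) mRNA matches the coding strand with T→U.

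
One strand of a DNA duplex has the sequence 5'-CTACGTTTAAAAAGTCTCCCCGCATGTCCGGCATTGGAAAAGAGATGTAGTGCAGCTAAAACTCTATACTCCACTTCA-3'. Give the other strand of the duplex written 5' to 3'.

5′-TGAAGTGGAGTATAGAGTTTTAGCTGCACTACATCTCTTTTCCAATGCCGGACATGCGGGGAGACTTTTTAAACGTAG-3′

The complement of CTACGTTTAAAAAGTCTCCCCGCATGTCCGGCATTGGAAAAGAGATGTAGTGCAGCTAAAACTCTATACTCCACTTCA is GATGCAAATTTTTCAGAGGGGCGTACAGGCCGTAACCTTTTCTCTACATCACGTCGATTTTGAGATATGAGGTGAAGT (A↔T, G↔C). DNA strands are antiparallel, so the complementary strand runs 3'→5'; reversing gives the 5'→3' form.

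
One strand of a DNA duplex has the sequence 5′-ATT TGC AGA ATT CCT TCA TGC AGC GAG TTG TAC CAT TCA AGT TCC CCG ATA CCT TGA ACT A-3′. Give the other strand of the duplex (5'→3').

5′-TAGTTCAAGGTATCGGGGAACTTGAATGGTACAACTCGCTGCATGAAGGAATTCTGCAAAT-3′

Pairing A↔T and G↔C gives TAAACGTCTTAAGGAAGTACGTCGCTCAACATGGTAAGTTCAAGGGGCTATGGAACTTGAT, running 3'→5'. Reverse for the 5'→3' convention.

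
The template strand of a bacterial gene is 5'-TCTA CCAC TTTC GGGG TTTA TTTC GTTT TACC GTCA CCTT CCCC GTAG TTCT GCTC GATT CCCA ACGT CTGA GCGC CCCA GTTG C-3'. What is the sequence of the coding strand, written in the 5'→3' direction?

5'-GCAACTGGGGCGCTCAGACGTTGGGAATCGAGCAGAACTACGGGGAAGGTGACGGTAAAACGAAATAAACCCCGAAAGTGGTAGA-3'

The coding strand is complementary and antiparallel to the template: take the complement (A↔T, G↔C) and reverse.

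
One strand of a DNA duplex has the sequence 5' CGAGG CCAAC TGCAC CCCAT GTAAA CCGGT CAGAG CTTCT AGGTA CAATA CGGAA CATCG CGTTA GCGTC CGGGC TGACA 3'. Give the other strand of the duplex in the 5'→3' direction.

5'-TGTCAGCCCGGACGCTAACGCGATGTTCCGTATTGTACCTAGAAGCTCTGACCGGTTTACATGGGGTGCAGTTGGCCTCG-3'

Pairing A↔T and G↔C gives GCTCCGGTTGACGTGGGGTACATTTGGCCAGTCTCGAAGATCCATGTTATGCCTTGTAGCGCAATCGCAGGCCCGACTGT, running 3'→5'. Reverse for the 5'→3' convention.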